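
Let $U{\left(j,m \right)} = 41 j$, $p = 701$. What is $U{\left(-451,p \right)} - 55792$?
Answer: $-74283$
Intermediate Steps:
$U{\left(-451,p \right)} - 55792 = 41 \left(-451\right) - 55792 = -18491 - 55792 = -74283$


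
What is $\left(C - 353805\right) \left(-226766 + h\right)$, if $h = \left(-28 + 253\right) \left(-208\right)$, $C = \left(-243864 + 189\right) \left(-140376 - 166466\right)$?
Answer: $-20454357622513470$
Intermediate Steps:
$C = 74769724350$ ($C = \left(-243675\right) \left(-306842\right) = 74769724350$)
$h = -46800$ ($h = 225 \left(-208\right) = -46800$)
$\left(C - 353805\right) \left(-226766 + h\right) = \left(74769724350 - 353805\right) \left(-226766 - 46800\right) = 74769370545 \left(-273566\right) = -20454357622513470$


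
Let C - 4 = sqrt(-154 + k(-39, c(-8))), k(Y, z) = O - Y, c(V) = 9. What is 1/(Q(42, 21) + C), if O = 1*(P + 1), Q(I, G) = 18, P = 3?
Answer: 22/595 - I*sqrt(111)/595 ≈ 0.036975 - 0.017707*I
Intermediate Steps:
O = 4 (O = 1*(3 + 1) = 1*4 = 4)
k(Y, z) = 4 - Y
C = 4 + I*sqrt(111) (C = 4 + sqrt(-154 + (4 - 1*(-39))) = 4 + sqrt(-154 + (4 + 39)) = 4 + sqrt(-154 + 43) = 4 + sqrt(-111) = 4 + I*sqrt(111) ≈ 4.0 + 10.536*I)
1/(Q(42, 21) + C) = 1/(18 + (4 + I*sqrt(111))) = 1/(22 + I*sqrt(111))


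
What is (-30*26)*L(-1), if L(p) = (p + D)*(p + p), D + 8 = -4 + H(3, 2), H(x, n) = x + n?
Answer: -12480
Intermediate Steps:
H(x, n) = n + x
D = -7 (D = -8 + (-4 + (2 + 3)) = -8 + (-4 + 5) = -8 + 1 = -7)
L(p) = 2*p*(-7 + p) (L(p) = (p - 7)*(p + p) = (-7 + p)*(2*p) = 2*p*(-7 + p))
(-30*26)*L(-1) = (-30*26)*(2*(-1)*(-7 - 1)) = -1560*(-1)*(-8) = -780*16 = -12480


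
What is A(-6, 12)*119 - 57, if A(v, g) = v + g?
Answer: 657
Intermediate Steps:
A(v, g) = g + v
A(-6, 12)*119 - 57 = (12 - 6)*119 - 57 = 6*119 - 57 = 714 - 57 = 657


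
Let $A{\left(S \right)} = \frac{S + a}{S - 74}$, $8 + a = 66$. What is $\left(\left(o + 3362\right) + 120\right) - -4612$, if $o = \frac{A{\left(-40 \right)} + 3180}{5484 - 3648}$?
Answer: $\frac{31379057}{3876} \approx 8095.7$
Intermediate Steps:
$a = 58$ ($a = -8 + 66 = 58$)
$A{\left(S \right)} = \frac{58 + S}{-74 + S}$ ($A{\left(S \right)} = \frac{S + 58}{S - 74} = \frac{58 + S}{-74 + S}$)
$o = \frac{6713}{3876}$ ($o = \frac{\frac{58 - 40}{-74 - 40} + 3180}{5484 - 3648} = \frac{\frac{1}{-114} \cdot 18 + 3180}{5484 - 3648} = \frac{\left(- \frac{1}{114}\right) 18 + 3180}{5484 - 3648} = \frac{- \frac{3}{19} + 3180}{1836} = \frac{60417}{19} \cdot \frac{1}{1836} = \frac{6713}{3876} \approx 1.7319$)
$\left(\left(o + 3362\right) + 120\right) - -4612 = \left(\left(\frac{6713}{3876} + 3362\right) + 120\right) - -4612 = \left(\frac{13037825}{3876} + 120\right) + 4612 = \frac{13502945}{3876} + 4612 = \frac{31379057}{3876}$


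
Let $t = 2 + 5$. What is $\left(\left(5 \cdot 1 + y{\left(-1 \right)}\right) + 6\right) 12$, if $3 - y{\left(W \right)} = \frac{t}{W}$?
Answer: $252$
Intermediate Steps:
$t = 7$
$y{\left(W \right)} = 3 - \frac{7}{W}$
$\left(\left(5 \cdot 1 + y{\left(-1 \right)}\right) + 6\right) 12 = \left(\left(5 \cdot 1 - \left(-3 + \frac{7}{-1}\right)\right) + 6\right) 12 = \left(\left(5 + \left(3 - -7\right)\right) + 6\right) 12 = \left(\left(5 + \left(3 + 7\right)\right) + 6\right) 12 = \left(\left(5 + 10\right) + 6\right) 12 = \left(15 + 6\right) 12 = 21 \cdot 12 = 252$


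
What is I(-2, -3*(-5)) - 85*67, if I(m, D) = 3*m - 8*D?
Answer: -5821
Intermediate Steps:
I(m, D) = -8*D + 3*m
I(-2, -3*(-5)) - 85*67 = (-(-24)*(-5) + 3*(-2)) - 85*67 = (-8*15 - 6) - 5695 = (-120 - 6) - 5695 = -126 - 5695 = -5821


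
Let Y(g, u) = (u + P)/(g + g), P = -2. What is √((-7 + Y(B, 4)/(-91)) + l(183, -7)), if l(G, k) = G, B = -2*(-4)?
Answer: √23319114/364 ≈ 13.266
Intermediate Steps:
B = 8
Y(g, u) = (-2 + u)/(2*g) (Y(g, u) = (u - 2)/(g + g) = (-2 + u)/((2*g)) = (-2 + u)*(1/(2*g)) = (-2 + u)/(2*g))
√((-7 + Y(B, 4)/(-91)) + l(183, -7)) = √((-7 + ((½)*(-2 + 4)/8)/(-91)) + 183) = √((-7 + ((½)*(⅛)*2)*(-1/91)) + 183) = √((-7 + (⅛)*(-1/91)) + 183) = √((-7 - 1/728) + 183) = √(-5097/728 + 183) = √(128127/728) = √23319114/364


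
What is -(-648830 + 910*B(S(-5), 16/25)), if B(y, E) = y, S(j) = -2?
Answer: 650650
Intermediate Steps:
-(-648830 + 910*B(S(-5), 16/25)) = -910/(1/(-2 - 713)) = -910/(1/(-715)) = -910/(-1/715) = -910*(-715) = 650650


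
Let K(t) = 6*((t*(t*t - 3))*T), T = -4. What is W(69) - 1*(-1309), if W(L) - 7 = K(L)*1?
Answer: -7877932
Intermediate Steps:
K(t) = -24*t*(-3 + t²) (K(t) = 6*((t*(t*t - 3))*(-4)) = 6*((t*(t² - 3))*(-4)) = 6*((t*(-3 + t²))*(-4)) = 6*(-4*t*(-3 + t²)) = -24*t*(-3 + t²))
W(L) = 7 + 24*L*(3 - L²) (W(L) = 7 + (24*L*(3 - L²))*1 = 7 + 24*L*(3 - L²))
W(69) - 1*(-1309) = (7 - 24*69*(-3 + 69²)) - 1*(-1309) = (7 - 24*69*(-3 + 4761)) + 1309 = (7 - 24*69*4758) + 1309 = (7 - 7879248) + 1309 = -7879241 + 1309 = -7877932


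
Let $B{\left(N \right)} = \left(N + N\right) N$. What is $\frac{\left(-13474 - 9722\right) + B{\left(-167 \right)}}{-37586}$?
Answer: $- \frac{16291}{18793} \approx -0.86687$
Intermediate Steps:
$B{\left(N \right)} = 2 N^{2}$ ($B{\left(N \right)} = 2 N N = 2 N^{2}$)
$\frac{\left(-13474 - 9722\right) + B{\left(-167 \right)}}{-37586} = \frac{\left(-13474 - 9722\right) + 2 \left(-167\right)^{2}}{-37586} = \left(-23196 + 2 \cdot 27889\right) \left(- \frac{1}{37586}\right) = \left(-23196 + 55778\right) \left(- \frac{1}{37586}\right) = 32582 \left(- \frac{1}{37586}\right) = - \frac{16291}{18793}$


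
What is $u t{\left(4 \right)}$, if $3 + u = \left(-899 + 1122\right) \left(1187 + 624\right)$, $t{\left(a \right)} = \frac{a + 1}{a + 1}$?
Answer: $403850$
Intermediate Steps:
$t{\left(a \right)} = 1$ ($t{\left(a \right)} = \frac{1 + a}{1 + a} = 1$)
$u = 403850$ ($u = -3 + \left(-899 + 1122\right) \left(1187 + 624\right) = -3 + 223 \cdot 1811 = -3 + 403853 = 403850$)
$u t{\left(4 \right)} = 403850 \cdot 1 = 403850$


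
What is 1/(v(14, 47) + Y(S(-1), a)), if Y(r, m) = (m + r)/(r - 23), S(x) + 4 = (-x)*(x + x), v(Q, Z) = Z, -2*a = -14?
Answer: 29/1362 ≈ 0.021292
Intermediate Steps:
a = 7 (a = -½*(-14) = 7)
S(x) = -4 - 2*x² (S(x) = -4 + (-x)*(x + x) = -4 + (-x)*(2*x) = -4 - 2*x²)
Y(r, m) = (m + r)/(-23 + r)
1/(v(14, 47) + Y(S(-1), a)) = 1/(47 + (7 + (-4 - 2*(-1)²))/(-23 + (-4 - 2*(-1)²))) = 1/(47 + (7 + (-4 - 2*1))/(-23 + (-4 - 2*1))) = 1/(47 + (7 + (-4 - 2))/(-23 + (-4 - 2))) = 1/(47 + (7 - 6)/(-23 - 6)) = 1/(47 + 1/(-29)) = 1/(47 - 1/29*1) = 1/(47 - 1/29) = 1/(1362/29) = 29/1362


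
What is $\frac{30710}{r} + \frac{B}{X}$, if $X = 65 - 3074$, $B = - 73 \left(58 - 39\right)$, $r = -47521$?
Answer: $- \frac{26494763}{142990689} \approx -0.18529$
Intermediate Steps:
$B = -1387$ ($B = \left(-73\right) 19 = -1387$)
$X = -3009$ ($X = 65 - 3074 = -3009$)
$\frac{30710}{r} + \frac{B}{X} = \frac{30710}{-47521} - \frac{1387}{-3009} = 30710 \left(- \frac{1}{47521}\right) - - \frac{1387}{3009} = - \frac{30710}{47521} + \frac{1387}{3009} = - \frac{26494763}{142990689}$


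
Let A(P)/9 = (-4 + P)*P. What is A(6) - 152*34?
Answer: -5060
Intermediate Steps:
A(P) = 9*P*(-4 + P) (A(P) = 9*((-4 + P)*P) = 9*(P*(-4 + P)) = 9*P*(-4 + P))
A(6) - 152*34 = 9*6*(-4 + 6) - 152*34 = 9*6*2 - 5168 = 108 - 5168 = -5060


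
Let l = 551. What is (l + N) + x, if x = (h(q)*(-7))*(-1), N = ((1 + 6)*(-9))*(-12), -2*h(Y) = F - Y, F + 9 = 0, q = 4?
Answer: 2705/2 ≈ 1352.5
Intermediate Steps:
F = -9 (F = -9 + 0 = -9)
h(Y) = 9/2 + Y/2 (h(Y) = -(-9 - Y)/2 = 9/2 + Y/2)
N = 756 (N = (7*(-9))*(-12) = -63*(-12) = 756)
x = 91/2 (x = ((9/2 + (1/2)*4)*(-7))*(-1) = ((9/2 + 2)*(-7))*(-1) = ((13/2)*(-7))*(-1) = -91/2*(-1) = 91/2 ≈ 45.500)
(l + N) + x = (551 + 756) + 91/2 = 1307 + 91/2 = 2705/2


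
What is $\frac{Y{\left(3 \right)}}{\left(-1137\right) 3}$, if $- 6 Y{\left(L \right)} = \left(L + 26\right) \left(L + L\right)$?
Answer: $\frac{29}{3411} \approx 0.0085019$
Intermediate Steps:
$Y{\left(L \right)} = - \frac{L \left(26 + L\right)}{3}$ ($Y{\left(L \right)} = - \frac{\left(L + 26\right) \left(L + L\right)}{6} = - \frac{\left(26 + L\right) 2 L}{6} = - \frac{2 L \left(26 + L\right)}{6} = - \frac{L \left(26 + L\right)}{3}$)
$\frac{Y{\left(3 \right)}}{\left(-1137\right) 3} = \frac{\left(- \frac{1}{3}\right) 3 \left(26 + 3\right)}{\left(-1137\right) 3} = \frac{\left(- \frac{1}{3}\right) 3 \cdot 29}{-3411} = \left(-29\right) \left(- \frac{1}{3411}\right) = \frac{29}{3411}$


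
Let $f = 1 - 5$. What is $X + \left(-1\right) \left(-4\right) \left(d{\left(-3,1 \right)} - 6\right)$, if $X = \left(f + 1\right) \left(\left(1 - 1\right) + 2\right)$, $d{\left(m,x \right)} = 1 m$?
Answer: $-42$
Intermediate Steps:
$d{\left(m,x \right)} = m$
$f = -4$
$X = -6$ ($X = \left(-4 + 1\right) \left(\left(1 - 1\right) + 2\right) = - 3 \left(\left(1 - 1\right) + 2\right) = - 3 \left(0 + 2\right) = \left(-3\right) 2 = -6$)
$X + \left(-1\right) \left(-4\right) \left(d{\left(-3,1 \right)} - 6\right) = -6 + \left(-1\right) \left(-4\right) \left(-3 - 6\right) = -6 + 4 \left(-3 - 6\right) = -6 + 4 \left(-9\right) = -6 - 36 = -42$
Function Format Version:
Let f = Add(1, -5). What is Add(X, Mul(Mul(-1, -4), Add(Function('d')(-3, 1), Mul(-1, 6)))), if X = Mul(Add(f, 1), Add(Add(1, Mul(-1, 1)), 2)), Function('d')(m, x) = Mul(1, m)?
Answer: -42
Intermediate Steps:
Function('d')(m, x) = m
f = -4
X = -6 (X = Mul(Add(-4, 1), Add(Add(1, Mul(-1, 1)), 2)) = Mul(-3, Add(Add(1, -1), 2)) = Mul(-3, Add(0, 2)) = Mul(-3, 2) = -6)
Add(X, Mul(Mul(-1, -4), Add(Function('d')(-3, 1), Mul(-1, 6)))) = Add(-6, Mul(Mul(-1, -4), Add(-3, Mul(-1, 6)))) = Add(-6, Mul(4, Add(-3, -6))) = Add(-6, Mul(4, -9)) = Add(-6, -36) = -42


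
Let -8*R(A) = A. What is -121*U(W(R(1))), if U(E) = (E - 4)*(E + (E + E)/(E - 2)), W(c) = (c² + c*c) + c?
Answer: -142659/68608 ≈ -2.0793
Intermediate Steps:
R(A) = -A/8
W(c) = c + 2*c² (W(c) = (c² + c²) + c = 2*c² + c = c + 2*c²)
U(E) = (-4 + E)*(E + 2*E/(-2 + E)) (U(E) = (-4 + E)*(E + (2*E)/(-2 + E)) = (-4 + E)*(E + 2*E/(-2 + E)))
-121*U(W(R(1))) = -121*((-⅛*1)*(1 + 2*(-⅛*1)))²*(-4 + (-⅛*1)*(1 + 2*(-⅛*1)))/(-2 + (-⅛*1)*(1 + 2*(-⅛*1))) = -121*(-(1 + 2*(-⅛))/8)²*(-4 - (1 + 2*(-⅛))/8)/(-2 - (1 + 2*(-⅛))/8) = -121*(-(1 - ¼)/8)²*(-4 - (1 - ¼)/8)/(-2 - (1 - ¼)/8) = -121*(-⅛*¾)²*(-4 - ⅛*¾)/(-2 - ⅛*¾) = -121*(-3/32)²*(-4 - 3/32)/(-2 - 3/32) = -1089*(-131)/(1024*(-67/32)*32) = -1089*(-32)*(-131)/(1024*67*32) = -121*1179/68608 = -142659/68608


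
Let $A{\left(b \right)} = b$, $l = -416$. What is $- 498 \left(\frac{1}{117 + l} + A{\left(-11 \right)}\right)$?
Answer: $\frac{1638420}{299} \approx 5479.7$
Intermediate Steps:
$- 498 \left(\frac{1}{117 + l} + A{\left(-11 \right)}\right) = - 498 \left(\frac{1}{117 - 416} - 11\right) = - 498 \left(\frac{1}{-299} - 11\right) = - 498 \left(- \frac{1}{299} - 11\right) = \left(-498\right) \left(- \frac{3290}{299}\right) = \frac{1638420}{299}$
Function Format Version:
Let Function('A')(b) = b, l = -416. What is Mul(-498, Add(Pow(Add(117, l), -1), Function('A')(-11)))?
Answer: Rational(1638420, 299) ≈ 5479.7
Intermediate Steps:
Mul(-498, Add(Pow(Add(117, l), -1), Function('A')(-11))) = Mul(-498, Add(Pow(Add(117, -416), -1), -11)) = Mul(-498, Add(Pow(-299, -1), -11)) = Mul(-498, Add(Rational(-1, 299), -11)) = Mul(-498, Rational(-3290, 299)) = Rational(1638420, 299)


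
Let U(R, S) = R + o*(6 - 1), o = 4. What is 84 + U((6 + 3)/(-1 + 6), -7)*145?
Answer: 3245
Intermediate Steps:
U(R, S) = 20 + R (U(R, S) = R + 4*(6 - 1) = R + 4*5 = R + 20 = 20 + R)
84 + U((6 + 3)/(-1 + 6), -7)*145 = 84 + (20 + (6 + 3)/(-1 + 6))*145 = 84 + (20 + 9/5)*145 = 84 + (109/5)*145 = 84 + 3161 = 3245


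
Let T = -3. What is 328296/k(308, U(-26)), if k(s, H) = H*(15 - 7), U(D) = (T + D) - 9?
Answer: -41037/38 ≈ -1079.9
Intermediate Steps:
U(D) = -12 + D (U(D) = (-3 + D) - 9 = -12 + D)
k(s, H) = 8*H (k(s, H) = H*8 = 8*H)
328296/k(308, U(-26)) = 328296/((8*(-12 - 26))) = 328296/((8*(-38))) = 328296/(-304) = 328296*(-1/304) = -41037/38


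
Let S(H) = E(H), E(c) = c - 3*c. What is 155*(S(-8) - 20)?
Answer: -620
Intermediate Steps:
E(c) = -2*c
S(H) = -2*H
155*(S(-8) - 20) = 155*(-2*(-8) - 20) = 155*(16 - 20) = 155*(-4) = -620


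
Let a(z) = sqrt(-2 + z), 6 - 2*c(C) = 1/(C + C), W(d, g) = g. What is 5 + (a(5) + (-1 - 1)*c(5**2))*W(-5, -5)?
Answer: 349/10 - 5*sqrt(3) ≈ 26.240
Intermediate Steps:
c(C) = 3 - 1/(4*C) (c(C) = 3 - 1/(2*(C + C)) = 3 - 1/(2*C)/2 = 3 - 1/(4*C))
5 + (a(5) + (-1 - 1)*c(5**2))*W(-5, -5) = 5 + (sqrt(-2 + 5) + (-1 - 1)*(3 - 1/(4*(5**2))))*(-5) = 5 + (sqrt(3) - 2*(3 - 1/4/25))*(-5) = 5 + (sqrt(3) - 2*(3 - 1/4*1/25))*(-5) = 5 + (sqrt(3) - 2*(3 - 1/100))*(-5) = 5 + (sqrt(3) - 2*299/100)*(-5) = 5 + (sqrt(3) - 299/50)*(-5) = 5 + (-299/50 + sqrt(3))*(-5) = 5 + (299/10 - 5*sqrt(3)) = 349/10 - 5*sqrt(3)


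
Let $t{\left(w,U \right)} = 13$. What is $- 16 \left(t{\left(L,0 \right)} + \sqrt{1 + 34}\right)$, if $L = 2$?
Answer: $-208 - 16 \sqrt{35} \approx -302.66$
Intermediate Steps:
$- 16 \left(t{\left(L,0 \right)} + \sqrt{1 + 34}\right) = - 16 \left(13 + \sqrt{1 + 34}\right) = - 16 \left(13 + \sqrt{35}\right) = -208 - 16 \sqrt{35}$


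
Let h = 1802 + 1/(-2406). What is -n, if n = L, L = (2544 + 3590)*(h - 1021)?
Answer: -5763153695/1203 ≈ -4.7906e+6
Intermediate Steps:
h = 4335611/2406 (h = 1802 - 1/2406 = 4335611/2406 ≈ 1802.0)
L = 5763153695/1203 (L = (2544 + 3590)*(4335611/2406 - 1021) = 6134*(1879085/2406) = 5763153695/1203 ≈ 4.7906e+6)
n = 5763153695/1203 ≈ 4.7906e+6
-n = -1*5763153695/1203 = -5763153695/1203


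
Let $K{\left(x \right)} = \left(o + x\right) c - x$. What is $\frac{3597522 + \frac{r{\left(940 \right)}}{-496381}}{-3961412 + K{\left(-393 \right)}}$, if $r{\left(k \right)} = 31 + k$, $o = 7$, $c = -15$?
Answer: $- \frac{1785741566911}{1963300526249} \approx -0.90956$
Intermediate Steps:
$K{\left(x \right)} = -105 - 16 x$ ($K{\left(x \right)} = \left(7 + x\right) \left(-15\right) - x = \left(-105 - 15 x\right) - x = -105 - 16 x$)
$\frac{3597522 + \frac{r{\left(940 \right)}}{-496381}}{-3961412 + K{\left(-393 \right)}} = \frac{3597522 + \frac{31 + 940}{-496381}}{-3961412 - -6183} = \frac{3597522 + 971 \left(- \frac{1}{496381}\right)}{-3961412 + \left(-105 + 6288\right)} = \frac{3597522 - \frac{971}{496381}}{-3961412 + 6183} = \frac{1785741566911}{496381 \left(-3955229\right)} = \frac{1785741566911}{496381} \left(- \frac{1}{3955229}\right) = - \frac{1785741566911}{1963300526249}$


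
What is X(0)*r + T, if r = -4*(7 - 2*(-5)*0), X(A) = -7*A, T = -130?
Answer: -130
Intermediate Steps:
r = -28 (r = -4*(7 + 10*0) = -4*(7 + 0) = -4*7 = -28)
X(0)*r + T = -7*0*(-28) - 130 = 0*(-28) - 130 = 0 - 130 = -130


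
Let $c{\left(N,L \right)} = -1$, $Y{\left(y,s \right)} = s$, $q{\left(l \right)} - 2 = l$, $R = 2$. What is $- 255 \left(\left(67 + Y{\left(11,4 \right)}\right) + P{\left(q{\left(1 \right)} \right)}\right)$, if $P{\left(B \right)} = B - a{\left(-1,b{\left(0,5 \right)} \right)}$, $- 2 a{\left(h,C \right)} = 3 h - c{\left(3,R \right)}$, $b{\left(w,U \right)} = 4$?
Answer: $-18615$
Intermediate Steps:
$q{\left(l \right)} = 2 + l$
$a{\left(h,C \right)} = - \frac{1}{2} - \frac{3 h}{2}$ ($a{\left(h,C \right)} = - \frac{3 h - -1}{2} = - \frac{3 h + 1}{2} = - \frac{1 + 3 h}{2} = - \frac{1}{2} - \frac{3 h}{2}$)
$P{\left(B \right)} = -1 + B$ ($P{\left(B \right)} = B - \left(- \frac{1}{2} - - \frac{3}{2}\right) = B - \left(- \frac{1}{2} + \frac{3}{2}\right) = B - 1 = -1 + B$)
$- 255 \left(\left(67 + Y{\left(11,4 \right)}\right) + P{\left(q{\left(1 \right)} \right)}\right) = - 255 \left(\left(67 + 4\right) + \left(-1 + \left(2 + 1\right)\right)\right) = - 255 \left(71 + \left(-1 + 3\right)\right) = - 255 \left(71 + 2\right) = \left(-255\right) 73 = -18615$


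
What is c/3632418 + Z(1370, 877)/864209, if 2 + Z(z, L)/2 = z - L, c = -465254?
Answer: -199254829805/1569584163681 ≈ -0.12695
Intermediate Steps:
Z(z, L) = -4 - 2*L + 2*z (Z(z, L) = -4 + 2*(z - L) = -4 + (-2*L + 2*z) = -4 - 2*L + 2*z)
c/3632418 + Z(1370, 877)/864209 = -465254/3632418 + (-4 - 2*877 + 2*1370)/864209 = -465254*1/3632418 + (-4 - 1754 + 2740)*(1/864209) = -232627/1816209 + 982*(1/864209) = -232627/1816209 + 982/864209 = -199254829805/1569584163681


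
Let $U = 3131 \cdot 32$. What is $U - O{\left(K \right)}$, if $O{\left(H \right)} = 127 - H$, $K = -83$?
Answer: $99982$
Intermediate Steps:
$U = 100192$
$U - O{\left(K \right)} = 100192 - \left(127 - -83\right) = 100192 - \left(127 + 83\right) = 100192 - 210 = 99982$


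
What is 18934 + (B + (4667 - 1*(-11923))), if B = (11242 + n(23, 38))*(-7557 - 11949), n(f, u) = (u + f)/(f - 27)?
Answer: -437906923/2 ≈ -2.1895e+8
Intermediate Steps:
n(f, u) = (f + u)/(-27 + f)
B = -437977971/2 (B = (11242 + (23 + 38)/(-27 + 23))*(-7557 - 11949) = (11242 + 61/(-4))*(-19506) = (11242 - ¼*61)*(-19506) = (11242 - 61/4)*(-19506) = (44907/4)*(-19506) = -437977971/2 ≈ -2.1899e+8)
18934 + (B + (4667 - 1*(-11923))) = 18934 + (-437977971/2 + (4667 - 1*(-11923))) = 18934 + (-437977971/2 + (4667 + 11923)) = 18934 + (-437977971/2 + 16590) = 18934 - 437944791/2 = -437906923/2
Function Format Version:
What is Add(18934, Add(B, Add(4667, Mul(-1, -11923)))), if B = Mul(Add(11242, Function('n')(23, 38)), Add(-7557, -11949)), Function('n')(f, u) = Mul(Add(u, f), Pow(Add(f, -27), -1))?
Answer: Rational(-437906923, 2) ≈ -2.1895e+8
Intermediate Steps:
Function('n')(f, u) = Mul(Pow(Add(-27, f), -1), Add(f, u)) (Function('n')(f, u) = Mul(Add(f, u), Pow(Add(-27, f), -1)) = Mul(Pow(Add(-27, f), -1), Add(f, u)))
B = Rational(-437977971, 2) (B = Mul(Add(11242, Mul(Pow(Add(-27, 23), -1), Add(23, 38))), Add(-7557, -11949)) = Mul(Add(11242, Mul(Pow(-4, -1), 61)), -19506) = Mul(Add(11242, Mul(Rational(-1, 4), 61)), -19506) = Mul(Add(11242, Rational(-61, 4)), -19506) = Mul(Rational(44907, 4), -19506) = Rational(-437977971, 2) ≈ -2.1899e+8)
Add(18934, Add(B, Add(4667, Mul(-1, -11923)))) = Add(18934, Add(Rational(-437977971, 2), Add(4667, Mul(-1, -11923)))) = Add(18934, Add(Rational(-437977971, 2), Add(4667, 11923))) = Add(18934, Add(Rational(-437977971, 2), 16590)) = Add(18934, Rational(-437944791, 2)) = Rational(-437906923, 2)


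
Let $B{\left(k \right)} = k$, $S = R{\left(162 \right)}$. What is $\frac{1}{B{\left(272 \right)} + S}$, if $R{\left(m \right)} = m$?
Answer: $\frac{1}{434} \approx 0.0023041$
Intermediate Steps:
$S = 162$
$\frac{1}{B{\left(272 \right)} + S} = \frac{1}{272 + 162} = \frac{1}{434}$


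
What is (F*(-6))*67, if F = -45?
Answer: 18090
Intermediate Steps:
(F*(-6))*67 = -45*(-6)*67 = 270*67 = 18090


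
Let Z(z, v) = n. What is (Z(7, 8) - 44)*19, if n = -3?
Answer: -893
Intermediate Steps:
Z(z, v) = -3
(Z(7, 8) - 44)*19 = (-3 - 44)*19 = -47*19 = -893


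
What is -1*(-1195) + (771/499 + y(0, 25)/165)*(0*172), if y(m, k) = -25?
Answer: 1195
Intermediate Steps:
-1*(-1195) + (771/499 + y(0, 25)/165)*(0*172) = -1*(-1195) + (771/499 - 25/165)*(0*172) = 1195 + (771*(1/499) - 25*1/165)*0 = 1195 + (771/499 - 5/33)*0 = 1195 + (22948/16467)*0 = 1195 + 0 = 1195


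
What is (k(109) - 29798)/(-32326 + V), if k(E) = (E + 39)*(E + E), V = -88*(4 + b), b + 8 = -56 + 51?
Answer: -1233/15767 ≈ -0.078201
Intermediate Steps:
b = -13 (b = -8 + (-56 + 51) = -8 - 5 = -13)
V = 792 (V = -88*(4 - 13) = -88*(-9) = 792)
k(E) = 2*E*(39 + E) (k(E) = (39 + E)*(2*E) = 2*E*(39 + E))
(k(109) - 29798)/(-32326 + V) = (2*109*(39 + 109) - 29798)/(-32326 + 792) = (2*109*148 - 29798)/(-31534) = (32264 - 29798)*(-1/31534) = 2466*(-1/31534) = -1233/15767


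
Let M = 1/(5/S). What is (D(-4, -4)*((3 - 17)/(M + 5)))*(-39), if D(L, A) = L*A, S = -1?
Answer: 1820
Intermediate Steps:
M = -⅕ (M = 1/(5/(-1)) = 1/(5*(-1)) = 1/(-5) = -⅕ ≈ -0.20000)
D(L, A) = A*L
(D(-4, -4)*((3 - 17)/(M + 5)))*(-39) = ((-4*(-4))*((3 - 17)/(-⅕ + 5)))*(-39) = (16*(-14/24/5))*(-39) = (16*(-14*5/24))*(-39) = (16*(-35/12))*(-39) = -140/3*(-39) = 1820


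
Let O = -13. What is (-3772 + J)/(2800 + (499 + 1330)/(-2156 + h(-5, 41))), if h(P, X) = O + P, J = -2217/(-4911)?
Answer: -13422330350/9961752327 ≈ -1.3474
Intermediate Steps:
J = 739/1637 (J = -2217*(-1/4911) = 739/1637 ≈ 0.45144)
h(P, X) = -13 + P
(-3772 + J)/(2800 + (499 + 1330)/(-2156 + h(-5, 41))) = (-3772 + 739/1637)/(2800 + (499 + 1330)/(-2156 + (-13 - 5))) = -6174025/(1637*(2800 + 1829/(-2156 - 18))) = -6174025/(1637*(2800 + 1829/(-2174))) = -6174025/(1637*(2800 + 1829*(-1/2174))) = -6174025/(1637*(2800 - 1829/2174)) = -6174025/(1637*6085371/2174) = -6174025/1637*2174/6085371 = -13422330350/9961752327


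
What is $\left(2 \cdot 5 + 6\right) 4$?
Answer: $64$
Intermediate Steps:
$\left(2 \cdot 5 + 6\right) 4 = \left(10 + 6\right) 4 = 16 \cdot 4 = 64$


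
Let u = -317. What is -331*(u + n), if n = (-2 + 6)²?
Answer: 99631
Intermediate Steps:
n = 16 (n = 4² = 16)
-331*(u + n) = -331*(-317 + 16) = -331*(-301) = 99631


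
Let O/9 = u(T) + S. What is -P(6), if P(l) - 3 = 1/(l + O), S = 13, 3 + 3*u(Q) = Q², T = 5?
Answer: -568/189 ≈ -3.0053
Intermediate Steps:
u(Q) = -1 + Q²/3
O = 183 (O = 9*((-1 + (⅓)*5²) + 13) = 9*((-1 + (⅓)*25) + 13) = 9*((-1 + 25/3) + 13) = 9*(22/3 + 13) = 9*(61/3) = 183)
P(l) = 3 + 1/(183 + l) (P(l) = 3 + 1/(l + 183) = 3 + 1/(183 + l))
-P(6) = -(550 + 3*6)/(183 + 6) = -(550 + 18)/189 = -568/189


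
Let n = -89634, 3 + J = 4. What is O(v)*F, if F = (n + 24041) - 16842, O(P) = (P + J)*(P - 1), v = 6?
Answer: -2885225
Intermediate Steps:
J = 1 (J = -3 + 4 = 1)
O(P) = (1 + P)*(-1 + P) (O(P) = (P + 1)*(P - 1) = (1 + P)*(-1 + P))
F = -82435 (F = (-89634 + 24041) - 16842 = -65593 - 16842 = -82435)
O(v)*F = (-1 + 6²)*(-82435) = (-1 + 36)*(-82435) = 35*(-82435) = -2885225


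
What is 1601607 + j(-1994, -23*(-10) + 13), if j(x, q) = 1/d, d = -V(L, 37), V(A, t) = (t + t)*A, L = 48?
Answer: 5688908063/3552 ≈ 1.6016e+6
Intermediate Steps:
V(A, t) = 2*A*t (V(A, t) = (2*t)*A = 2*A*t)
d = -3552 (d = -2*48*37 = -1*3552 = -3552)
j(x, q) = -1/3552 (j(x, q) = 1/(-3552) = -1/3552)
1601607 + j(-1994, -23*(-10) + 13) = 1601607 - 1/3552 = 5688908063/3552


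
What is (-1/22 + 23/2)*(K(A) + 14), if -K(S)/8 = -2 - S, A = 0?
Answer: 3780/11 ≈ 343.64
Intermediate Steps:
K(S) = 16 + 8*S (K(S) = -8*(-2 - S) = 16 + 8*S)
(-1/22 + 23/2)*(K(A) + 14) = (-1/22 + 23/2)*((16 + 8*0) + 14) = (-1*1/22 + 23*(½))*((16 + 0) + 14) = (-1/22 + 23/2)*(16 + 14) = (126/11)*30 = 3780/11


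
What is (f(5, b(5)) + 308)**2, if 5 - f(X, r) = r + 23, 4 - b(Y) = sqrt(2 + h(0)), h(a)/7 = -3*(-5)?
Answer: (286 + sqrt(107))**2 ≈ 87820.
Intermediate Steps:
h(a) = 105 (h(a) = 7*(-3*(-5)) = 7*15 = 105)
b(Y) = 4 - sqrt(107) (b(Y) = 4 - sqrt(2 + 105) = 4 - sqrt(107))
f(X, r) = -18 - r (f(X, r) = 5 - (r + 23) = 5 - (23 + r) = 5 + (-23 - r) = -18 - r)
(f(5, b(5)) + 308)**2 = ((-18 - (4 - sqrt(107))) + 308)**2 = ((-18 + (-4 + sqrt(107))) + 308)**2 = ((-22 + sqrt(107)) + 308)**2 = (286 + sqrt(107))**2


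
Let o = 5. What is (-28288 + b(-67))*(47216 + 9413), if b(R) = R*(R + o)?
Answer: -1366684286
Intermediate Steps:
b(R) = R*(5 + R) (b(R) = R*(R + 5) = R*(5 + R))
(-28288 + b(-67))*(47216 + 9413) = (-28288 - 67*(5 - 67))*(47216 + 9413) = (-28288 - 67*(-62))*56629 = (-28288 + 4154)*56629 = -24134*56629 = -1366684286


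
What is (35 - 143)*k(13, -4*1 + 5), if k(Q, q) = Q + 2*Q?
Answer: -4212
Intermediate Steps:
k(Q, q) = 3*Q
(35 - 143)*k(13, -4*1 + 5) = (35 - 143)*(3*13) = -108*39 = -4212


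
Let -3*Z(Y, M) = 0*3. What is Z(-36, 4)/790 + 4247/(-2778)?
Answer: -4247/2778 ≈ -1.5288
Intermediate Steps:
Z(Y, M) = 0 (Z(Y, M) = -0*3 = -⅓*0 = 0)
Z(-36, 4)/790 + 4247/(-2778) = 0/790 + 4247/(-2778) = 0*(1/790) + 4247*(-1/2778) = 0 - 4247/2778 = -4247/2778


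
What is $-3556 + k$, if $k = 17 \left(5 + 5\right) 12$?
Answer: $-1516$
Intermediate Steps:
$k = 2040$ ($k = 17 \cdot 10 \cdot 12 = 170 \cdot 12 = 2040$)
$-3556 + k = -3556 + 2040 = -1516$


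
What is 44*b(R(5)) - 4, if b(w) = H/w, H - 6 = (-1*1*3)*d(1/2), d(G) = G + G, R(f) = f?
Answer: 112/5 ≈ 22.400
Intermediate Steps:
d(G) = 2*G
H = 3 (H = 6 + (-1*1*3)*(2/2) = 6 + (-1*3)*(2*(½)) = 6 - 3*1 = 6 - 3 = 3)
b(w) = 3/w
44*b(R(5)) - 4 = 44*(3/5) - 4 = 44*(3*(⅕)) - 4 = 44*(⅗) - 4 = 132/5 - 4 = 112/5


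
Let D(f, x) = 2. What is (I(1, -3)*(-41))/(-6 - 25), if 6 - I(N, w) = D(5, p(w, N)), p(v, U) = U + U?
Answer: 164/31 ≈ 5.2903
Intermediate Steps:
p(v, U) = 2*U
I(N, w) = 4 (I(N, w) = 6 - 1*2 = 6 - 2 = 4)
(I(1, -3)*(-41))/(-6 - 25) = (4*(-41))/(-6 - 25) = -164/(-31) = -164*(-1/31) = 164/31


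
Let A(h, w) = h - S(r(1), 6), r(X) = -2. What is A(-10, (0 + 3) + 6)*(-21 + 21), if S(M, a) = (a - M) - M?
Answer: 0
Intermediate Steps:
S(M, a) = a - 2*M
A(h, w) = -10 + h (A(h, w) = h - (6 - 2*(-2)) = h - (6 + 4) = h - 1*10 = h - 10 = -10 + h)
A(-10, (0 + 3) + 6)*(-21 + 21) = (-10 - 10)*(-21 + 21) = -20*0 = 0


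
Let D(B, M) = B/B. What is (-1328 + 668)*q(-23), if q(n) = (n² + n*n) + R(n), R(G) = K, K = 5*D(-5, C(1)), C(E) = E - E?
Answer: -701580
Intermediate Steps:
C(E) = 0
D(B, M) = 1
K = 5 (K = 5*1 = 5)
R(G) = 5
q(n) = 5 + 2*n² (q(n) = (n² + n*n) + 5 = (n² + n²) + 5 = 2*n² + 5 = 5 + 2*n²)
(-1328 + 668)*q(-23) = (-1328 + 668)*(5 + 2*(-23)²) = -660*(5 + 2*529) = -660*(5 + 1058) = -660*1063 = -701580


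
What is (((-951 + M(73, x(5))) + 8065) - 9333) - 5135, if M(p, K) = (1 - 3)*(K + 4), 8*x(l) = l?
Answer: -29453/4 ≈ -7363.3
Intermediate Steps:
x(l) = l/8
M(p, K) = -8 - 2*K (M(p, K) = -2*(4 + K) = -8 - 2*K)
(((-951 + M(73, x(5))) + 8065) - 9333) - 5135 = (((-951 + (-8 - 5/4)) + 8065) - 9333) - 5135 = (((-951 - 37/4) + 8065) - 9333) - 5135 = ((-3841/4 + 8065) - 9333) - 5135 = (28419/4 - 9333) - 5135 = -8913/4 - 5135 = -29453/4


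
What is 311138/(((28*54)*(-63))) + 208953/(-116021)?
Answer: -28001284433/5525848188 ≈ -5.0673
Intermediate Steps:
311138/(((28*54)*(-63))) + 208953/(-116021) = 311138/((1512*(-63))) + 208953*(-1/116021) = 311138/(-95256) - 208953/116021 = 311138*(-1/95256) - 208953/116021 = -155569/47628 - 208953/116021 = -28001284433/5525848188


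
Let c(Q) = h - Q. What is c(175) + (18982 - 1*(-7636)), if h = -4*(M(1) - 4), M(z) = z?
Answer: 26455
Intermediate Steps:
h = 12 (h = -4*(1 - 4) = -4*(-3) = 12)
c(Q) = 12 - Q
c(175) + (18982 - 1*(-7636)) = (12 - 1*175) + (18982 - 1*(-7636)) = (12 - 175) + (18982 + 7636) = -163 + 26618 = 26455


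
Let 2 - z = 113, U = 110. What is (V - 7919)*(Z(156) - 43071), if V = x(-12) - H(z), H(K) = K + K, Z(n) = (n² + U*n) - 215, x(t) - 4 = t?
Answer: 13791950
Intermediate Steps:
x(t) = 4 + t
z = -111 (z = 2 - 1*113 = 2 - 113 = -111)
Z(n) = -215 + n² + 110*n (Z(n) = (n² + 110*n) - 215 = -215 + n² + 110*n)
H(K) = 2*K
V = 214 (V = (4 - 12) - 2*(-111) = -8 - 1*(-222) = -8 + 222 = 214)
(V - 7919)*(Z(156) - 43071) = (214 - 7919)*((-215 + 156² + 110*156) - 43071) = -7705*((-215 + 24336 + 17160) - 43071) = -7705*(41281 - 43071) = -7705*(-1790) = 13791950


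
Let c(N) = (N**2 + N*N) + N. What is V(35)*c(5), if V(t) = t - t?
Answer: 0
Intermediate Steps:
c(N) = N + 2*N**2 (c(N) = (N**2 + N**2) + N = 2*N**2 + N = N + 2*N**2)
V(t) = 0
V(35)*c(5) = 0*(5*(1 + 2*5)) = 0*(5*(1 + 10)) = 0*(5*11) = 0*55 = 0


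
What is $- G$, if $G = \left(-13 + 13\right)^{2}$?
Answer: $0$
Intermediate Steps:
$G = 0$ ($G = 0^{2} = 0$)
$- G = \left(-1\right) 0 = 0$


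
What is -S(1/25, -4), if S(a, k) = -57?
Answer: 57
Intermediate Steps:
-S(1/25, -4) = -1*(-57) = 57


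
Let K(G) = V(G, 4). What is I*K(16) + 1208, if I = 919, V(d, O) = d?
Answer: 15912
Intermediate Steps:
K(G) = G
I*K(16) + 1208 = 919*16 + 1208 = 14704 + 1208 = 15912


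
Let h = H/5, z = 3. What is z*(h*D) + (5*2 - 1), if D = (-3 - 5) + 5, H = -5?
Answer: 18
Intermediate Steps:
D = -3 (D = -8 + 5 = -3)
h = -1 (h = -5/5 = -5*⅕ = -1)
z*(h*D) + (5*2 - 1) = 3*(-1*(-3)) + (5*2 - 1) = 3*3 + (10 - 1) = 9 + 9 = 18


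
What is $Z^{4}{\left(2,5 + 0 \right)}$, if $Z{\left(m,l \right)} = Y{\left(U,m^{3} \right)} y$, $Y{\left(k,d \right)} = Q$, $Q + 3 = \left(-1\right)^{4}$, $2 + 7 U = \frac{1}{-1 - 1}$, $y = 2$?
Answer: $256$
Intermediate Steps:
$U = - \frac{5}{14}$ ($U = - \frac{2}{7} + \frac{1}{7 \left(-1 - 1\right)} = - \frac{2}{7} + \frac{1}{7 \left(-2\right)} = - \frac{2}{7} + \frac{1}{7} \left(- \frac{1}{2}\right) = - \frac{2}{7} - \frac{1}{14} = - \frac{5}{14} \approx -0.35714$)
$Q = -2$ ($Q = -3 + \left(-1\right)^{4} = -3 + 1 = -2$)
$Y{\left(k,d \right)} = -2$
$Z{\left(m,l \right)} = -4$ ($Z{\left(m,l \right)} = \left(-2\right) 2 = -4$)
$Z^{4}{\left(2,5 + 0 \right)} = \left(-4\right)^{4} = 256$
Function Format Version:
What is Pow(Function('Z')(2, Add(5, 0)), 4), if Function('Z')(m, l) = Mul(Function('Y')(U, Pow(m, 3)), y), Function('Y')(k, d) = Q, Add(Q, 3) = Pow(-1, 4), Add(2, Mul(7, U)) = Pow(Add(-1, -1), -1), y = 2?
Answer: 256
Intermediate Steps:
U = Rational(-5, 14) (U = Add(Rational(-2, 7), Mul(Rational(1, 7), Pow(Add(-1, -1), -1))) = Add(Rational(-2, 7), Mul(Rational(1, 7), Pow(-2, -1))) = Add(Rational(-2, 7), Mul(Rational(1, 7), Rational(-1, 2))) = Add(Rational(-2, 7), Rational(-1, 14)) = Rational(-5, 14) ≈ -0.35714)
Q = -2 (Q = Add(-3, Pow(-1, 4)) = Add(-3, 1) = -2)
Function('Y')(k, d) = -2
Function('Z')(m, l) = -4 (Function('Z')(m, l) = Mul(-2, 2) = -4)
Pow(Function('Z')(2, Add(5, 0)), 4) = Pow(-4, 4) = 256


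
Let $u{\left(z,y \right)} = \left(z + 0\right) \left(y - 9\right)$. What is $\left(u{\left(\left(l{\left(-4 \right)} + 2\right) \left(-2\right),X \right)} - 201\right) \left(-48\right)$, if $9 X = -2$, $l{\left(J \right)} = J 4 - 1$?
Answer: $22928$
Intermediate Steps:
$l{\left(J \right)} = -1 + 4 J$ ($l{\left(J \right)} = 4 J - 1 = -1 + 4 J$)
$X = - \frac{2}{9}$ ($X = \frac{1}{9} \left(-2\right) = - \frac{2}{9} \approx -0.22222$)
$u{\left(z,y \right)} = z \left(-9 + y\right)$
$\left(u{\left(\left(l{\left(-4 \right)} + 2\right) \left(-2\right),X \right)} - 201\right) \left(-48\right) = \left(\left(\left(-1 + 4 \left(-4\right)\right) + 2\right) \left(-2\right) \left(-9 - \frac{2}{9}\right) - 201\right) \left(-48\right) = \left(\left(\left(-1 - 16\right) + 2\right) \left(-2\right) \left(- \frac{83}{9}\right) - 201\right) \left(-48\right) = \left(\left(-17 + 2\right) \left(-2\right) \left(- \frac{83}{9}\right) - 201\right) \left(-48\right) = \left(\left(-15\right) \left(-2\right) \left(- \frac{83}{9}\right) - 201\right) \left(-48\right) = \left(30 \left(- \frac{83}{9}\right) - 201\right) \left(-48\right) = \left(- \frac{830}{3} - 201\right) \left(-48\right) = \left(- \frac{1433}{3}\right) \left(-48\right) = 22928$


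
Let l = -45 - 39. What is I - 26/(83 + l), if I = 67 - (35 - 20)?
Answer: 78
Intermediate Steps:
l = -84
I = 52 (I = 67 - 1*15 = 67 - 15 = 52)
I - 26/(83 + l) = 52 - 26/(83 - 84) = 52 - 26/(-1) = 52 - 26*(-1) = 52 + 26 = 78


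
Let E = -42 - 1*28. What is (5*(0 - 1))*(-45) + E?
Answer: 155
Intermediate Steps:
E = -70 (E = -42 - 28 = -70)
(5*(0 - 1))*(-45) + E = (5*(0 - 1))*(-45) - 70 = (5*(-1))*(-45) - 70 = -5*(-45) - 70 = 225 - 70 = 155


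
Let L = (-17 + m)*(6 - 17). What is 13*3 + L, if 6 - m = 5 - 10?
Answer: 105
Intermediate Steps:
m = 11 (m = 6 - (5 - 10) = 6 - 1*(-5) = 6 + 5 = 11)
L = 66 (L = (-17 + 11)*(6 - 17) = -6*(-11) = 66)
13*3 + L = 13*3 + 66 = 39 + 66 = 105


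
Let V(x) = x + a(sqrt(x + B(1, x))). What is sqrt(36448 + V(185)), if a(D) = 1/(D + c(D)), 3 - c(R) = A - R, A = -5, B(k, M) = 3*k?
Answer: sqrt(293065 + 146532*sqrt(47))/(2*sqrt(2 + sqrt(47))) ≈ 191.40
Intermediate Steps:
c(R) = 8 + R (c(R) = 3 - (-5 - R) = 3 + (5 + R) = 8 + R)
a(D) = 1/(8 + 2*D) (a(D) = 1/(D + (8 + D)) = 1/(8 + 2*D))
V(x) = x + 1/(2*(4 + sqrt(3 + x))) (V(x) = x + 1/(2*(4 + sqrt(x + 3*1))) = x + 1/(2*(4 + sqrt(x + 3))) = x + 1/(2*(4 + sqrt(3 + x))))
sqrt(36448 + V(185)) = sqrt(36448 + (185 + 1/(8 + 2*sqrt(3 + 185)))) = sqrt(36448 + (185 + 1/(8 + 2*sqrt(188)))) = sqrt(36448 + (185 + 1/(8 + 2*(2*sqrt(47))))) = sqrt(36448 + (185 + 1/(8 + 4*sqrt(47)))) = sqrt(36633 + 1/(8 + 4*sqrt(47)))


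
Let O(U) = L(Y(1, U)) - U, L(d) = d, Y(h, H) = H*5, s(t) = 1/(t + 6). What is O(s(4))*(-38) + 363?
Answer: 1739/5 ≈ 347.80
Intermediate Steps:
s(t) = 1/(6 + t)
Y(h, H) = 5*H
O(U) = 4*U (O(U) = 5*U - U = 4*U)
O(s(4))*(-38) + 363 = (4/(6 + 4))*(-38) + 363 = (4/10)*(-38) + 363 = (4*(⅒))*(-38) + 363 = (⅖)*(-38) + 363 = -76/5 + 363 = 1739/5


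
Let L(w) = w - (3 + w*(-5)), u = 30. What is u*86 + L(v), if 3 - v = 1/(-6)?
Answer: 2596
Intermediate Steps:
v = 19/6 (v = 3 - 1/(-6) = 3 - 1*(-⅙) = 3 + ⅙ = 19/6 ≈ 3.1667)
L(w) = -3 + 6*w (L(w) = w - (3 - 5*w) = w + (-3 + 5*w) = -3 + 6*w)
u*86 + L(v) = 30*86 + (-3 + 6*(19/6)) = 2580 + (-3 + 19) = 2580 + 16 = 2596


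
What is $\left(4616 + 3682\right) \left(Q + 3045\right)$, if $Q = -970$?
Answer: $17218350$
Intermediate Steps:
$\left(4616 + 3682\right) \left(Q + 3045\right) = \left(4616 + 3682\right) \left(-970 + 3045\right) = 8298 \cdot 2075 = 17218350$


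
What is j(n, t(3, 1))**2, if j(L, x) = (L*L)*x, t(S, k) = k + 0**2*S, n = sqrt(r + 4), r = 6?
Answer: 100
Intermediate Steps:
n = sqrt(10) (n = sqrt(6 + 4) = sqrt(10) ≈ 3.1623)
t(S, k) = k (t(S, k) = k + 0*S = k + 0 = k)
j(L, x) = x*L**2 (j(L, x) = L**2*x = x*L**2)
j(n, t(3, 1))**2 = (1*(sqrt(10))**2)**2 = (1*10)**2 = 10**2 = 100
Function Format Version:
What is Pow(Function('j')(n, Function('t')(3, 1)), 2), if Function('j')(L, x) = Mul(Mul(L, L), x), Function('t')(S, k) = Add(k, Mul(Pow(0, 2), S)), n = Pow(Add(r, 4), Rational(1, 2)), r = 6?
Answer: 100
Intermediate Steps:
n = Pow(10, Rational(1, 2)) (n = Pow(Add(6, 4), Rational(1, 2)) = Pow(10, Rational(1, 2)) ≈ 3.1623)
Function('t')(S, k) = k (Function('t')(S, k) = Add(k, Mul(0, S)) = Add(k, 0) = k)
Function('j')(L, x) = Mul(x, Pow(L, 2)) (Function('j')(L, x) = Mul(Pow(L, 2), x) = Mul(x, Pow(L, 2)))
Pow(Function('j')(n, Function('t')(3, 1)), 2) = Pow(Mul(1, Pow(Pow(10, Rational(1, 2)), 2)), 2) = Pow(Mul(1, 10), 2) = Pow(10, 2) = 100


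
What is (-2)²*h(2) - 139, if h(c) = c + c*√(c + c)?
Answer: -115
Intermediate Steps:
h(c) = c + √2*c^(3/2) (h(c) = c + c*√(2*c) = c + c*(√2*√c) = c + √2*c^(3/2))
(-2)²*h(2) - 139 = (-2)²*(2 + √2*2^(3/2)) - 139 = 4*(2 + √2*(2*√2)) - 139 = 4*(2 + 4) - 139 = 4*6 - 139 = 24 - 139 = -115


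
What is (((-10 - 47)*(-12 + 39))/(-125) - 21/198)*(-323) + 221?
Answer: -30702527/8250 ≈ -3721.5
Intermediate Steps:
(((-10 - 47)*(-12 + 39))/(-125) - 21/198)*(-323) + 221 = (-57*27*(-1/125) - 21*1/198)*(-323) + 221 = (-1539*(-1/125) - 7/66)*(-323) + 221 = (1539/125 - 7/66)*(-323) + 221 = (100699/8250)*(-323) + 221 = -32525777/8250 + 221 = -30702527/8250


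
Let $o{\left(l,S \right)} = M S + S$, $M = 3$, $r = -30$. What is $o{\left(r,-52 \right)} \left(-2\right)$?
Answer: $416$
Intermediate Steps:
$o{\left(l,S \right)} = 4 S$ ($o{\left(l,S \right)} = 3 S + S = 4 S$)
$o{\left(r,-52 \right)} \left(-2\right) = 4 \left(-52\right) \left(-2\right) = \left(-208\right) \left(-2\right) = 416$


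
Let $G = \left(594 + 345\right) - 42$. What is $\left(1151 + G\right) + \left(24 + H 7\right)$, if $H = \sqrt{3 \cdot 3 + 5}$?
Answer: $2072 + 7 \sqrt{14} \approx 2098.2$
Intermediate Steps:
$G = 897$ ($G = 939 - 42 = 897$)
$H = \sqrt{14}$ ($H = \sqrt{9 + 5} = \sqrt{14} \approx 3.7417$)
$\left(1151 + G\right) + \left(24 + H 7\right) = \left(1151 + 897\right) + \left(24 + \sqrt{14} \cdot 7\right) = 2048 + \left(24 + 7 \sqrt{14}\right) = 2072 + 7 \sqrt{14}$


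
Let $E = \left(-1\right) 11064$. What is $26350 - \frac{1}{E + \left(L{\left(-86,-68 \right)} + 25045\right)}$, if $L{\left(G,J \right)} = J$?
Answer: $\frac{366607549}{13913} \approx 26350.0$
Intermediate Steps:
$E = -11064$
$26350 - \frac{1}{E + \left(L{\left(-86,-68 \right)} + 25045\right)} = 26350 - \frac{1}{-11064 + \left(-68 + 25045\right)} = 26350 - \frac{1}{-11064 + 24977} = 26350 - \frac{1}{13913} = \frac{366607549}{13913}$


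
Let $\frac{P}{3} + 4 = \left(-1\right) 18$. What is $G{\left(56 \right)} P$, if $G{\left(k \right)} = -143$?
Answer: $9438$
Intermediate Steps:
$P = -66$ ($P = -12 + 3 \left(\left(-1\right) 18\right) = -12 + 3 \left(-18\right) = -12 - 54 = -66$)
$G{\left(56 \right)} P = \left(-143\right) \left(-66\right) = 9438$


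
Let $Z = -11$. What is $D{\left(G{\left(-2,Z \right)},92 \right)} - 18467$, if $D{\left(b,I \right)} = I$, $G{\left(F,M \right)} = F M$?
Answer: $-18375$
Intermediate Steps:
$D{\left(G{\left(-2,Z \right)},92 \right)} - 18467 = 92 - 18467 = -18375$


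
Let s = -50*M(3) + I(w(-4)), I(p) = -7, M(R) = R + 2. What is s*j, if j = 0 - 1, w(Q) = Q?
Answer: 257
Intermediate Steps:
M(R) = 2 + R
s = -257 (s = -50*(2 + 3) - 7 = -50*5 - 7 = -250 - 7 = -257)
j = -1
s*j = -257*(-1) = 257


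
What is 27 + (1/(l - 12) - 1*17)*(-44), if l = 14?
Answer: 753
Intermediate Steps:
27 + (1/(l - 12) - 1*17)*(-44) = 27 + (1/(14 - 12) - 1*17)*(-44) = 27 + (1/2 - 17)*(-44) = 27 + (½ - 17)*(-44) = 27 - 33/2*(-44) = 27 + 726 = 753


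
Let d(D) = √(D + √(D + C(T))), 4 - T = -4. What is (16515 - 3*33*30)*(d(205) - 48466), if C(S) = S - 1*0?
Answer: -656471970 + 13545*√(205 + √213) ≈ -6.5627e+8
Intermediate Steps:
T = 8 (T = 4 - 1*(-4) = 4 + 4 = 8)
C(S) = S (C(S) = S + 0 = S)
d(D) = √(D + √(8 + D)) (d(D) = √(D + √(D + 8)) = √(D + √(8 + D)))
(16515 - 3*33*30)*(d(205) - 48466) = (16515 - 3*33*30)*(√(205 + √(8 + 205)) - 48466) = (16515 - 99*30)*(√(205 + √213) - 48466) = (16515 - 2970)*(-48466 + √(205 + √213)) = 13545*(-48466 + √(205 + √213)) = -656471970 + 13545*√(205 + √213)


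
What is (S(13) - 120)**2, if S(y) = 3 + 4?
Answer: 12769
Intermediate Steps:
S(y) = 7
(S(13) - 120)**2 = (7 - 120)**2 = (-113)**2 = 12769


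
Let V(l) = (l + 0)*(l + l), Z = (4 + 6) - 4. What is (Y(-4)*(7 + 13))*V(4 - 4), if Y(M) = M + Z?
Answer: 0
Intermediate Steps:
Z = 6 (Z = 10 - 4 = 6)
Y(M) = 6 + M (Y(M) = M + 6 = 6 + M)
V(l) = 2*l² (V(l) = l*(2*l) = 2*l²)
(Y(-4)*(7 + 13))*V(4 - 4) = ((6 - 4)*(7 + 13))*(2*(4 - 4)²) = (2*20)*(2*0²) = 40*(2*0) = 40*0 = 0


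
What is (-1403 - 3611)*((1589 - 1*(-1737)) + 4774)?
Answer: -40613400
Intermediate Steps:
(-1403 - 3611)*((1589 - 1*(-1737)) + 4774) = -5014*((1589 + 1737) + 4774) = -5014*(3326 + 4774) = -5014*8100 = -40613400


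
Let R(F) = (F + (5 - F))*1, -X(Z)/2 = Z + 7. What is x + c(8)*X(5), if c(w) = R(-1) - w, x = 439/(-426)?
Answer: 30233/426 ≈ 70.969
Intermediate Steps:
X(Z) = -14 - 2*Z (X(Z) = -2*(Z + 7) = -2*(7 + Z) = -14 - 2*Z)
x = -439/426 (x = 439*(-1/426) = -439/426 ≈ -1.0305)
R(F) = 5 (R(F) = 5*1 = 5)
c(w) = 5 - w
x + c(8)*X(5) = -439/426 + (5 - 1*8)*(-14 - 2*5) = -439/426 + (5 - 8)*(-14 - 10) = -439/426 - 3*(-24) = -439/426 + 72 = 30233/426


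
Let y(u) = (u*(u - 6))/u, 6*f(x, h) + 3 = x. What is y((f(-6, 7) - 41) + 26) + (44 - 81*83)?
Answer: -13403/2 ≈ -6701.5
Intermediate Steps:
f(x, h) = -½ + x/6
y(u) = -6 + u (y(u) = (u*(-6 + u))/u = -6 + u)
y((f(-6, 7) - 41) + 26) + (44 - 81*83) = (-6 + (((-½ + (⅙)*(-6)) - 41) + 26)) + (44 - 81*83) = (-6 + (((-½ - 1) - 41) + 26)) + (44 - 6723) = (-6 + ((-3/2 - 41) + 26)) - 6679 = (-6 + (-85/2 + 26)) - 6679 = (-6 - 33/2) - 6679 = -45/2 - 6679 = -13403/2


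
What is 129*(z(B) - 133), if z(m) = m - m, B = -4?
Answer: -17157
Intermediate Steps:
z(m) = 0
129*(z(B) - 133) = 129*(0 - 133) = 129*(-133) = -17157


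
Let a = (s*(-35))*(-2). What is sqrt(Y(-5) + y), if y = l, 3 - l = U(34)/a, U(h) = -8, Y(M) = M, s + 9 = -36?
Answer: I*sqrt(22078)/105 ≈ 1.4151*I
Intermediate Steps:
s = -45 (s = -9 - 36 = -45)
a = -3150 (a = -45*(-35)*(-2) = 1575*(-2) = -3150)
l = 4721/1575 (l = 3 - (-8)/(-3150) = 3 - (-8)*(-1)/3150 = 3 - 1*4/1575 = 3 - 4/1575 = 4721/1575 ≈ 2.9975)
y = 4721/1575 ≈ 2.9975
sqrt(Y(-5) + y) = sqrt(-5 + 4721/1575) = sqrt(-3154/1575) = I*sqrt(22078)/105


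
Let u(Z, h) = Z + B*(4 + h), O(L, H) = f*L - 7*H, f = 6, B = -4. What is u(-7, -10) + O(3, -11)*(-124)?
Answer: -11763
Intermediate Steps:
O(L, H) = -7*H + 6*L (O(L, H) = 6*L - 7*H = -7*H + 6*L)
u(Z, h) = -16 + Z - 4*h (u(Z, h) = Z - 4*(4 + h) = Z + (-16 - 4*h) = -16 + Z - 4*h)
u(-7, -10) + O(3, -11)*(-124) = (-16 - 7 - 4*(-10)) + (-7*(-11) + 6*3)*(-124) = (-16 - 7 + 40) + (77 + 18)*(-124) = 17 + 95*(-124) = 17 - 11780 = -11763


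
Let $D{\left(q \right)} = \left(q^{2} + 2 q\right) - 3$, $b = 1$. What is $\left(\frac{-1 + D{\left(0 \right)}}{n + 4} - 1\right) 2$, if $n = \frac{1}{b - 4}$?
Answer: $- \frac{46}{11} \approx -4.1818$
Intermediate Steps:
$D{\left(q \right)} = -3 + q^{2} + 2 q$
$n = - \frac{1}{3}$ ($n = \frac{1}{1 - 4} = \frac{1}{-3} = - \frac{1}{3} \approx -0.33333$)
$\left(\frac{-1 + D{\left(0 \right)}}{n + 4} - 1\right) 2 = \left(\frac{-1 + \left(-3 + 0^{2} + 2 \cdot 0\right)}{- \frac{1}{3} + 4} - 1\right) 2 = \left(\frac{-1 + \left(-3 + 0 + 0\right)}{\frac{11}{3}} - 1\right) 2 = \left(\left(-1 - 3\right) \frac{3}{11} - 1\right) 2 = \left(\left(-4\right) \frac{3}{11} - 1\right) 2 = \left(- \frac{12}{11} - 1\right) 2 = \left(- \frac{23}{11}\right) 2 = - \frac{46}{11}$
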